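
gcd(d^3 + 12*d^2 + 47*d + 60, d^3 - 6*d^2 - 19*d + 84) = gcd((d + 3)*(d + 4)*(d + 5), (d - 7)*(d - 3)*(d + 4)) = d + 4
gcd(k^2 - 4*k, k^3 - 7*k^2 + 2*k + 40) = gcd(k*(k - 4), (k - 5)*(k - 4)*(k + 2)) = k - 4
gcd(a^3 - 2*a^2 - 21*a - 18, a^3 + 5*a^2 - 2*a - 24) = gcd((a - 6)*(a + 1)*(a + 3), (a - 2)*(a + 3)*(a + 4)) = a + 3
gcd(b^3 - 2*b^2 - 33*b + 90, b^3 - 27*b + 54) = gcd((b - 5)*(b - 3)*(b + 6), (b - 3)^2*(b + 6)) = b^2 + 3*b - 18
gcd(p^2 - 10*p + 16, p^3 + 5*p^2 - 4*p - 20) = p - 2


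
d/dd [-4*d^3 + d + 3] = 1 - 12*d^2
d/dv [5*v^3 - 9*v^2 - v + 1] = 15*v^2 - 18*v - 1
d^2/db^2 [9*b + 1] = 0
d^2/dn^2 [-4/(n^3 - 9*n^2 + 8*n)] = 8*(3*n*(n - 3)*(n^2 - 9*n + 8) - (3*n^2 - 18*n + 8)^2)/(n^3*(n^2 - 9*n + 8)^3)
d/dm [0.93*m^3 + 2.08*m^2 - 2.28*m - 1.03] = 2.79*m^2 + 4.16*m - 2.28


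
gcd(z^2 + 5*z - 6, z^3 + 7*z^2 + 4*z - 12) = z^2 + 5*z - 6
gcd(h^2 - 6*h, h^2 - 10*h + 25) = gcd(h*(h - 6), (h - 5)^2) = 1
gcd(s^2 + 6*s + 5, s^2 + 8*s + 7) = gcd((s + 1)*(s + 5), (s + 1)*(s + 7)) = s + 1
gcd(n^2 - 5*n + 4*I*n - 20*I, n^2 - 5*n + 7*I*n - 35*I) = n - 5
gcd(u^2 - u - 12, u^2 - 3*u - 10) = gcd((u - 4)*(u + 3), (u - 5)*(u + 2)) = 1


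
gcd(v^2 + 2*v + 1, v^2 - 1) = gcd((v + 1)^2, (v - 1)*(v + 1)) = v + 1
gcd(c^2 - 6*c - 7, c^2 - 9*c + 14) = c - 7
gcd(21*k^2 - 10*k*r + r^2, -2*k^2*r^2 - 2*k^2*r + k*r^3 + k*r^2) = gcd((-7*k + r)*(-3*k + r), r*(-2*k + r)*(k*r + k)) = 1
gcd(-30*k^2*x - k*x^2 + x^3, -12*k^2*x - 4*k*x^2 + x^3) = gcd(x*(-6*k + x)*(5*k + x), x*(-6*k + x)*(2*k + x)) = -6*k*x + x^2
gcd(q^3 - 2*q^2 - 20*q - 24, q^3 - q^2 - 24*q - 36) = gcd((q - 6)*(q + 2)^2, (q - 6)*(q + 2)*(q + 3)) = q^2 - 4*q - 12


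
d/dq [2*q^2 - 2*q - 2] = 4*q - 2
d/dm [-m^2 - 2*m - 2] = -2*m - 2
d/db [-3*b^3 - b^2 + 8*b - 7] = -9*b^2 - 2*b + 8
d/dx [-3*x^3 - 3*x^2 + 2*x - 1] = -9*x^2 - 6*x + 2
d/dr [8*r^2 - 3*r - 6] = 16*r - 3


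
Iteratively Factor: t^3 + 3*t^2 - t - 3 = (t + 3)*(t^2 - 1) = (t + 1)*(t + 3)*(t - 1)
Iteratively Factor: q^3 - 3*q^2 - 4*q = (q - 4)*(q^2 + q) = q*(q - 4)*(q + 1)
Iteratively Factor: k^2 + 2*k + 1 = (k + 1)*(k + 1)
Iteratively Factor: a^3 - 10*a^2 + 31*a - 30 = (a - 5)*(a^2 - 5*a + 6) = (a - 5)*(a - 3)*(a - 2)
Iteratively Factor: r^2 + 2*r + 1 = (r + 1)*(r + 1)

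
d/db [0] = 0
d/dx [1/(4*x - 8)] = -1/(4*(x - 2)^2)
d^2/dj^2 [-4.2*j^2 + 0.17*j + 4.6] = -8.40000000000000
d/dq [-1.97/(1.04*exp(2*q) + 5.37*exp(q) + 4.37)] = (4.0976*exp(q) + 10.5789)*exp(q)/(1.04*exp(2*q) + 5.37*exp(q) + 4.37)^2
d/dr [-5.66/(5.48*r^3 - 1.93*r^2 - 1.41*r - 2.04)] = (93.0504*r^2 - 21.8476*r - 7.9806)/(-5.48*r^3 + 1.93*r^2 + 1.41*r + 2.04)^2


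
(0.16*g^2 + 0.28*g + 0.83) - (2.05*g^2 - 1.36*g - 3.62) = -1.89*g^2 + 1.64*g + 4.45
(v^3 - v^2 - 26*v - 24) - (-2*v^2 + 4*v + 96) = v^3 + v^2 - 30*v - 120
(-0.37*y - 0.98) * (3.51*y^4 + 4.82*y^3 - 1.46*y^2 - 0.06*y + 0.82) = -1.2987*y^5 - 5.2232*y^4 - 4.1834*y^3 + 1.453*y^2 - 0.2446*y - 0.8036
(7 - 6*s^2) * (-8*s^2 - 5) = 48*s^4 - 26*s^2 - 35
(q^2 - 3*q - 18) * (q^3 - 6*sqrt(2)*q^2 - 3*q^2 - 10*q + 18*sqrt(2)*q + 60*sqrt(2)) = q^5 - 6*sqrt(2)*q^4 - 6*q^4 - 19*q^3 + 36*sqrt(2)*q^3 + 84*q^2 + 114*sqrt(2)*q^2 - 504*sqrt(2)*q + 180*q - 1080*sqrt(2)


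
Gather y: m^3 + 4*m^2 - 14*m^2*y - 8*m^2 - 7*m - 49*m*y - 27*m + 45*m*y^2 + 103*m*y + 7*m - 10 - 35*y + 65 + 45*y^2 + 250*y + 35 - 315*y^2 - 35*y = m^3 - 4*m^2 - 27*m + y^2*(45*m - 270) + y*(-14*m^2 + 54*m + 180) + 90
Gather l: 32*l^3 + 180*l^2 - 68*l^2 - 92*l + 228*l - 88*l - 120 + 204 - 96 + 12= 32*l^3 + 112*l^2 + 48*l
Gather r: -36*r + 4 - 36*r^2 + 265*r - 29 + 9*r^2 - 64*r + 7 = -27*r^2 + 165*r - 18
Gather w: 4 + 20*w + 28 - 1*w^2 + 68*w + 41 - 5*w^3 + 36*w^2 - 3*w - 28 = -5*w^3 + 35*w^2 + 85*w + 45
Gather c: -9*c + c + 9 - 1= 8 - 8*c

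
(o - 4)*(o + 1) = o^2 - 3*o - 4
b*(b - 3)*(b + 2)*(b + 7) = b^4 + 6*b^3 - 13*b^2 - 42*b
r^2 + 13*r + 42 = (r + 6)*(r + 7)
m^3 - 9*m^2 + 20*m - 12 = (m - 6)*(m - 2)*(m - 1)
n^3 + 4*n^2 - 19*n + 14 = (n - 2)*(n - 1)*(n + 7)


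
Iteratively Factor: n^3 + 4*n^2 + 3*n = (n + 3)*(n^2 + n) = (n + 1)*(n + 3)*(n)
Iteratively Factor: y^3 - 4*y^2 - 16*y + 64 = (y + 4)*(y^2 - 8*y + 16) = (y - 4)*(y + 4)*(y - 4)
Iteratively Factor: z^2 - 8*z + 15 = (z - 5)*(z - 3)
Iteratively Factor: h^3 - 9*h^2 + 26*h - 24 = (h - 3)*(h^2 - 6*h + 8) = (h - 3)*(h - 2)*(h - 4)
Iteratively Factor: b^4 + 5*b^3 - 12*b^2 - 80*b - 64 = (b - 4)*(b^3 + 9*b^2 + 24*b + 16) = (b - 4)*(b + 4)*(b^2 + 5*b + 4) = (b - 4)*(b + 1)*(b + 4)*(b + 4)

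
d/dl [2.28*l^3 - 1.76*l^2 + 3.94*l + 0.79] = 6.84*l^2 - 3.52*l + 3.94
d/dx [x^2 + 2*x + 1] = 2*x + 2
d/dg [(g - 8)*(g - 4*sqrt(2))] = 2*g - 8 - 4*sqrt(2)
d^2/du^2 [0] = 0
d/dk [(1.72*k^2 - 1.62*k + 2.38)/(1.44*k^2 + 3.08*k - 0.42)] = (7.6304*k^2 - 8.2992*k - 6.65)/(2.0736*k^4 + 8.8704*k^3 + 8.2768*k^2 - 2.5872*k + 0.1764)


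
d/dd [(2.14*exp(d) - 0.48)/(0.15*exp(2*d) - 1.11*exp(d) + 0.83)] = (-0.321*exp(2*d) + 0.144*exp(d) + 1.2434)*exp(d)/(0.0225*exp(4*d) - 0.333*exp(3*d) + 1.4811*exp(2*d) - 1.8426*exp(d) + 0.6889)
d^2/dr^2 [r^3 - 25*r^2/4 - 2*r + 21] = 6*r - 25/2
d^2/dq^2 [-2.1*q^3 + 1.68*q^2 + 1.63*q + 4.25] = 3.36 - 12.6*q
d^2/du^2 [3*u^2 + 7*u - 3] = 6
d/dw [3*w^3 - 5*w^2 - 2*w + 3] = 9*w^2 - 10*w - 2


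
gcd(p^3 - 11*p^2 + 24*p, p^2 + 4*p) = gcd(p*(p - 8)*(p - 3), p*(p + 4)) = p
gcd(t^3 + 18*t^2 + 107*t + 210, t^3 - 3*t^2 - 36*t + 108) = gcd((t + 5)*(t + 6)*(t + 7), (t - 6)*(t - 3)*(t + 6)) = t + 6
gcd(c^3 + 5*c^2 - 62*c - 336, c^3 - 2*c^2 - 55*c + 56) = c^2 - c - 56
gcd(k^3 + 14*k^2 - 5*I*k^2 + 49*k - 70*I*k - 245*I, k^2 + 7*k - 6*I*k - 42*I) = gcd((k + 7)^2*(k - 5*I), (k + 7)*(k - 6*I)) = k + 7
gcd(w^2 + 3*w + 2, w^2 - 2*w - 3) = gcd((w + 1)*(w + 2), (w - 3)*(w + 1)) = w + 1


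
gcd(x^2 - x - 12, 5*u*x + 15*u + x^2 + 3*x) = x + 3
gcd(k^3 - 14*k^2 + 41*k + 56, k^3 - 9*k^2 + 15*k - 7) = k - 7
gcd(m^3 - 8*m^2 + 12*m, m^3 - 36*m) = m^2 - 6*m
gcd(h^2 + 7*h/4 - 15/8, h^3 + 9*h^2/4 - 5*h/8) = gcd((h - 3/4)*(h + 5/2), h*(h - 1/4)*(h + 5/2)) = h + 5/2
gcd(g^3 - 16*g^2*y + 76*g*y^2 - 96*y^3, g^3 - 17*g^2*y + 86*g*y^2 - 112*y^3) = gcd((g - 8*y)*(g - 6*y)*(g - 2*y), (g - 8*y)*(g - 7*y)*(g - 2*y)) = g^2 - 10*g*y + 16*y^2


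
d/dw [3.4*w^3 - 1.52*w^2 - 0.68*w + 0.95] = 10.2*w^2 - 3.04*w - 0.68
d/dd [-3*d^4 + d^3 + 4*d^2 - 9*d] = -12*d^3 + 3*d^2 + 8*d - 9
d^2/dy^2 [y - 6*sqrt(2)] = 0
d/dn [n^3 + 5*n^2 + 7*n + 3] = 3*n^2 + 10*n + 7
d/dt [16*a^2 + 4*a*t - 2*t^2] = 4*a - 4*t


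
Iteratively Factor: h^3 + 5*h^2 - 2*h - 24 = (h - 2)*(h^2 + 7*h + 12) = (h - 2)*(h + 4)*(h + 3)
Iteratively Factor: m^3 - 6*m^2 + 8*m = (m)*(m^2 - 6*m + 8) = m*(m - 2)*(m - 4)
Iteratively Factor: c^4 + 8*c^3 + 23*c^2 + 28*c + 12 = (c + 2)*(c^3 + 6*c^2 + 11*c + 6) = (c + 1)*(c + 2)*(c^2 + 5*c + 6) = (c + 1)*(c + 2)*(c + 3)*(c + 2)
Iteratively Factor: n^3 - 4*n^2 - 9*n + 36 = (n - 3)*(n^2 - n - 12) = (n - 4)*(n - 3)*(n + 3)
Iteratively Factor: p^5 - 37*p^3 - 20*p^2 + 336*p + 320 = (p + 4)*(p^4 - 4*p^3 - 21*p^2 + 64*p + 80) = (p + 4)^2*(p^3 - 8*p^2 + 11*p + 20) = (p - 5)*(p + 4)^2*(p^2 - 3*p - 4) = (p - 5)*(p + 1)*(p + 4)^2*(p - 4)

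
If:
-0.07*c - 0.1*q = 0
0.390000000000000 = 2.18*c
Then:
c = 0.18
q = -0.13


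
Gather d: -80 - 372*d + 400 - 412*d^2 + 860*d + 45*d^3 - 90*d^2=45*d^3 - 502*d^2 + 488*d + 320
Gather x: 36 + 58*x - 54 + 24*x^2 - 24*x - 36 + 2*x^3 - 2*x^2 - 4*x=2*x^3 + 22*x^2 + 30*x - 54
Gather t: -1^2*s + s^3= s^3 - s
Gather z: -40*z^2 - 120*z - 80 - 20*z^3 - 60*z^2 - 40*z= -20*z^3 - 100*z^2 - 160*z - 80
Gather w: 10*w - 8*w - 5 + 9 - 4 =2*w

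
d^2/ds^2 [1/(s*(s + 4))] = 2*(s^2 + s*(s + 4) + (s + 4)^2)/(s^3*(s + 4)^3)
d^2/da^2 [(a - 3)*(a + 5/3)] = 2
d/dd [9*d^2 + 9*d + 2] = 18*d + 9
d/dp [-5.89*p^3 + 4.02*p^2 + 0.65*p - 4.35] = -17.67*p^2 + 8.04*p + 0.65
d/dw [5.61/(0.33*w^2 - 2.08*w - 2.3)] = (11.6688 - 3.7026*w)/(-0.33*w^2 + 2.08*w + 2.3)^2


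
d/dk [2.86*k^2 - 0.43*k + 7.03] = 5.72*k - 0.43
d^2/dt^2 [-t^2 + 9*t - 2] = -2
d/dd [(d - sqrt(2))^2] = 2*d - 2*sqrt(2)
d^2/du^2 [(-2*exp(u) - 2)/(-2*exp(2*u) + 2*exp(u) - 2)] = (exp(4*u) + 5*exp(3*u) - 9*exp(2*u) - 2*exp(u) + 2)*exp(u)/(exp(6*u) - 3*exp(5*u) + 6*exp(4*u) - 7*exp(3*u) + 6*exp(2*u) - 3*exp(u) + 1)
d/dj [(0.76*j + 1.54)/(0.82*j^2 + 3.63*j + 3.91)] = (0.6232*j^2 + 2.7588*j - (0.76*j + 1.54)*(1.64*j + 3.63) + 2.9716)/(0.82*j^2 + 3.63*j + 3.91)^2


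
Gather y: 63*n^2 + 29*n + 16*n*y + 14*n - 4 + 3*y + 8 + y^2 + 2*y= 63*n^2 + 43*n + y^2 + y*(16*n + 5) + 4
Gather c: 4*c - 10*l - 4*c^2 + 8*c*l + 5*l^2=-4*c^2 + c*(8*l + 4) + 5*l^2 - 10*l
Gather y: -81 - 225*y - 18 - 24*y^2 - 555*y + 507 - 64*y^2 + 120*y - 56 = -88*y^2 - 660*y + 352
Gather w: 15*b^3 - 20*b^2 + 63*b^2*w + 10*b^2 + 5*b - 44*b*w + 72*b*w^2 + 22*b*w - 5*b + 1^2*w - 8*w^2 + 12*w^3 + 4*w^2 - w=15*b^3 - 10*b^2 + 12*w^3 + w^2*(72*b - 4) + w*(63*b^2 - 22*b)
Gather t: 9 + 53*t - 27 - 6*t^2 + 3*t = -6*t^2 + 56*t - 18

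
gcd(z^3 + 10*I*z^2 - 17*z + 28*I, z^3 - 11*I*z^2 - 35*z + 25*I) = z - I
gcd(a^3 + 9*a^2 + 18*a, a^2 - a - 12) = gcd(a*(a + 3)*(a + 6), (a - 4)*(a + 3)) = a + 3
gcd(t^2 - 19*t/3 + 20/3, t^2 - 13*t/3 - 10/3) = t - 5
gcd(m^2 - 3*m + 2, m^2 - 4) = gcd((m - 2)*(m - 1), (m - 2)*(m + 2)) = m - 2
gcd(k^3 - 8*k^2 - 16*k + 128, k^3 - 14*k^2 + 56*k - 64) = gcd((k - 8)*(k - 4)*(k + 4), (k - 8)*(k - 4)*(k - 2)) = k^2 - 12*k + 32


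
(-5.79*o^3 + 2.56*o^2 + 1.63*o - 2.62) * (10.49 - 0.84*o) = 4.8636*o^4 - 62.8875*o^3 + 25.4852*o^2 + 19.2995*o - 27.4838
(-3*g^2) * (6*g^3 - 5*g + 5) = -18*g^5 + 15*g^3 - 15*g^2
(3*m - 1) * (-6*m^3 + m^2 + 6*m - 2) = -18*m^4 + 9*m^3 + 17*m^2 - 12*m + 2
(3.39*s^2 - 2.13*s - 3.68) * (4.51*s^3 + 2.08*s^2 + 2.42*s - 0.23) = 15.2889*s^5 - 2.5551*s^4 - 12.8234*s^3 - 13.5887*s^2 - 8.4157*s + 0.8464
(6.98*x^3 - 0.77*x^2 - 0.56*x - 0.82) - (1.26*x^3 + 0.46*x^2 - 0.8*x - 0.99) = 5.72*x^3 - 1.23*x^2 + 0.24*x + 0.17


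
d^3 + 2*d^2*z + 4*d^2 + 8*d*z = d*(d + 4)*(d + 2*z)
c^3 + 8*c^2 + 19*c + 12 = (c + 1)*(c + 3)*(c + 4)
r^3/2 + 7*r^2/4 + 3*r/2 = r*(r/2 + 1)*(r + 3/2)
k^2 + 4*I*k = k*(k + 4*I)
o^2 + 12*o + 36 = (o + 6)^2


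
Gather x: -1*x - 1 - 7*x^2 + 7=-7*x^2 - x + 6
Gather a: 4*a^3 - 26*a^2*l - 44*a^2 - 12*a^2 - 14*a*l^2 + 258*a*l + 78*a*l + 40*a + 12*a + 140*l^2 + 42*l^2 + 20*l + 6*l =4*a^3 + a^2*(-26*l - 56) + a*(-14*l^2 + 336*l + 52) + 182*l^2 + 26*l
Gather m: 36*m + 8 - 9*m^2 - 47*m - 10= -9*m^2 - 11*m - 2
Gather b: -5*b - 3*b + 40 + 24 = 64 - 8*b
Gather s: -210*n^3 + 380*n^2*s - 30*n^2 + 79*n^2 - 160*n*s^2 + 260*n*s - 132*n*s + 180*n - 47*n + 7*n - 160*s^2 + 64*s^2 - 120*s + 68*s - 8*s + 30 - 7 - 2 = -210*n^3 + 49*n^2 + 140*n + s^2*(-160*n - 96) + s*(380*n^2 + 128*n - 60) + 21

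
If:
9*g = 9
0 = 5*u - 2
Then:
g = 1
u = 2/5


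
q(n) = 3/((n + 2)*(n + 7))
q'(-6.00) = 0.56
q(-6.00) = -0.75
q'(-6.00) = 0.56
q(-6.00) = -0.75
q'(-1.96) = -374.98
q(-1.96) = 14.88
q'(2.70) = -0.02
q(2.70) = 0.07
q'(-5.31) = 0.16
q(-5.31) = -0.54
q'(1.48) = -0.04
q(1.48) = 0.10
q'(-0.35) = -0.21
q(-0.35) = 0.27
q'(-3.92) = -0.10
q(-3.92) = -0.51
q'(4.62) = -0.01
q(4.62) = 0.04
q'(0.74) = -0.07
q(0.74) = 0.14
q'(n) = -3/((n + 2)*(n + 7)^2) - 3/((n + 2)^2*(n + 7)) = 3*(-2*n - 9)/(n^4 + 18*n^3 + 109*n^2 + 252*n + 196)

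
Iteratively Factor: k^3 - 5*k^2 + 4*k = (k - 1)*(k^2 - 4*k) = k*(k - 1)*(k - 4)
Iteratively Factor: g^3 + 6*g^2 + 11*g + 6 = (g + 2)*(g^2 + 4*g + 3) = (g + 2)*(g + 3)*(g + 1)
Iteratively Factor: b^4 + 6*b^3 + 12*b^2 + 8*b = (b + 2)*(b^3 + 4*b^2 + 4*b) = (b + 2)^2*(b^2 + 2*b) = (b + 2)^3*(b)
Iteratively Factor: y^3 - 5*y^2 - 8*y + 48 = (y - 4)*(y^2 - y - 12) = (y - 4)^2*(y + 3)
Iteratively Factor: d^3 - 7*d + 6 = (d - 1)*(d^2 + d - 6) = (d - 2)*(d - 1)*(d + 3)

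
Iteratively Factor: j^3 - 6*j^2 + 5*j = (j - 1)*(j^2 - 5*j) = (j - 5)*(j - 1)*(j)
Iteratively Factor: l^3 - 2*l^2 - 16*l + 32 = (l - 4)*(l^2 + 2*l - 8) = (l - 4)*(l + 4)*(l - 2)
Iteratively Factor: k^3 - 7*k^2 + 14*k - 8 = (k - 2)*(k^2 - 5*k + 4) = (k - 4)*(k - 2)*(k - 1)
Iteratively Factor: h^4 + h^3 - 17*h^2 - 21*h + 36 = (h - 1)*(h^3 + 2*h^2 - 15*h - 36) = (h - 1)*(h + 3)*(h^2 - h - 12) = (h - 4)*(h - 1)*(h + 3)*(h + 3)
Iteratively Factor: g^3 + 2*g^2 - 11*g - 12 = (g + 1)*(g^2 + g - 12) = (g + 1)*(g + 4)*(g - 3)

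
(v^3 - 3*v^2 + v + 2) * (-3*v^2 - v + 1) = -3*v^5 + 8*v^4 + v^3 - 10*v^2 - v + 2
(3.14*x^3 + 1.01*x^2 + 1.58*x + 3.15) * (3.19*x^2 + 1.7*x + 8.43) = 10.0166*x^5 + 8.5599*x^4 + 33.2274*x^3 + 21.2488*x^2 + 18.6744*x + 26.5545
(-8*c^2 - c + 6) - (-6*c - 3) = -8*c^2 + 5*c + 9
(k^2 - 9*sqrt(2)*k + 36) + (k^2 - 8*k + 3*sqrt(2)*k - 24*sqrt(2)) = 2*k^2 - 6*sqrt(2)*k - 8*k - 24*sqrt(2) + 36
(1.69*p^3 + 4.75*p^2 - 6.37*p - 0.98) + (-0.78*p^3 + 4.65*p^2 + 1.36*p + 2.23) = 0.91*p^3 + 9.4*p^2 - 5.01*p + 1.25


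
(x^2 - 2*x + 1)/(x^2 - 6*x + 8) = (x^2 - 2*x + 1)/(x^2 - 6*x + 8)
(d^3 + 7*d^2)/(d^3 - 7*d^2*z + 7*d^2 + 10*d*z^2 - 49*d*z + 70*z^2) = d^2/(d^2 - 7*d*z + 10*z^2)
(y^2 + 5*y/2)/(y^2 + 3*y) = (y + 5/2)/(y + 3)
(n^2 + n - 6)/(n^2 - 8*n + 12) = (n + 3)/(n - 6)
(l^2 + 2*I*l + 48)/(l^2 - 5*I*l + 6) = (l + 8*I)/(l + I)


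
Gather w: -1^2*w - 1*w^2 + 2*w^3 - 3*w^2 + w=2*w^3 - 4*w^2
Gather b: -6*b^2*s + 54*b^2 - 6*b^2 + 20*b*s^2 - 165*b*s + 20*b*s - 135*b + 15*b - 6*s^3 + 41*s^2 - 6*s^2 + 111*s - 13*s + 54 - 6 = b^2*(48 - 6*s) + b*(20*s^2 - 145*s - 120) - 6*s^3 + 35*s^2 + 98*s + 48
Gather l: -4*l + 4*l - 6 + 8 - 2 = 0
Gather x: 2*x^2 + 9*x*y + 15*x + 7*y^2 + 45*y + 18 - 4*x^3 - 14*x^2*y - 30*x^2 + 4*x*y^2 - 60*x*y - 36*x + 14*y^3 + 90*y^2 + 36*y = -4*x^3 + x^2*(-14*y - 28) + x*(4*y^2 - 51*y - 21) + 14*y^3 + 97*y^2 + 81*y + 18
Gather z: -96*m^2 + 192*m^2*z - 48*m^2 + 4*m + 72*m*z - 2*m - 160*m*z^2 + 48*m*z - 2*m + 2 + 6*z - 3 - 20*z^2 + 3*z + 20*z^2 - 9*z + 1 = -144*m^2 - 160*m*z^2 + z*(192*m^2 + 120*m)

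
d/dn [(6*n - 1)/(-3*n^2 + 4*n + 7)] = 2*(9*n^2 - 3*n + 23)/(9*n^4 - 24*n^3 - 26*n^2 + 56*n + 49)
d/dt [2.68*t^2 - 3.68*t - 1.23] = 5.36*t - 3.68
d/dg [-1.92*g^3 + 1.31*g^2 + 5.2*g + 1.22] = -5.76*g^2 + 2.62*g + 5.2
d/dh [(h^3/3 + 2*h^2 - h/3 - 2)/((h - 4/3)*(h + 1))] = (3*h^2 - 8*h - 2)/(9*h^2 - 24*h + 16)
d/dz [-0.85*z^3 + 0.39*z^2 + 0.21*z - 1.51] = -2.55*z^2 + 0.78*z + 0.21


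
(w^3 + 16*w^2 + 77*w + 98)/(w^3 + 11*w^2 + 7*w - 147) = (w + 2)/(w - 3)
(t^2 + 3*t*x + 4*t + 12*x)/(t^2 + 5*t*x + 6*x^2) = (t + 4)/(t + 2*x)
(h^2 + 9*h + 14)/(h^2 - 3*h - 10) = (h + 7)/(h - 5)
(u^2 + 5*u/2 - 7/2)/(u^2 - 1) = (u + 7/2)/(u + 1)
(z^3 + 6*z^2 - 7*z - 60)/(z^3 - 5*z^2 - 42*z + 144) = (z^2 + 9*z + 20)/(z^2 - 2*z - 48)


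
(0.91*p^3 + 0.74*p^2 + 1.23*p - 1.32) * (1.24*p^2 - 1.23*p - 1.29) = 1.1284*p^5 - 0.2017*p^4 - 0.5589*p^3 - 4.1043*p^2 + 0.0369000000000002*p + 1.7028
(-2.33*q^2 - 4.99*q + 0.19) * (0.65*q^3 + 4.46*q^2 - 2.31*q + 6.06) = -1.5145*q^5 - 13.6353*q^4 - 16.7496*q^3 - 1.7455*q^2 - 30.6783*q + 1.1514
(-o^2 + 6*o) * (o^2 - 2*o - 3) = -o^4 + 8*o^3 - 9*o^2 - 18*o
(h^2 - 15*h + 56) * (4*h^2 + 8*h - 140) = 4*h^4 - 52*h^3 - 36*h^2 + 2548*h - 7840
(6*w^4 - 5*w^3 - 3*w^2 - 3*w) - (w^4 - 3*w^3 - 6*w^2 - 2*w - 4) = 5*w^4 - 2*w^3 + 3*w^2 - w + 4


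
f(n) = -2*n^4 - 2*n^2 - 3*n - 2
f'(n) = -8*n^3 - 4*n - 3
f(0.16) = -2.53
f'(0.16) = -3.67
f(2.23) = -68.10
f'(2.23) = -100.64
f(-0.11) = -1.69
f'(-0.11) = -2.55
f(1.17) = -12.00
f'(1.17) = -20.49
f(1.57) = -23.79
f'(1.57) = -40.24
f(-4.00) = -534.00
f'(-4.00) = 525.00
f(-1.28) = -6.81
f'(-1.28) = 18.90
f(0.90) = -7.63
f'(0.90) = -12.43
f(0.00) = -2.00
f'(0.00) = -3.00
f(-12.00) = -41726.00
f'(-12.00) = 13869.00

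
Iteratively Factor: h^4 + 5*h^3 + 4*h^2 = (h)*(h^3 + 5*h^2 + 4*h) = h^2*(h^2 + 5*h + 4) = h^2*(h + 1)*(h + 4)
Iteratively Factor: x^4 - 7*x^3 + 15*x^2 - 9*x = (x - 1)*(x^3 - 6*x^2 + 9*x) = x*(x - 1)*(x^2 - 6*x + 9) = x*(x - 3)*(x - 1)*(x - 3)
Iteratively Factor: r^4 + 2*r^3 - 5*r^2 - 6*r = (r + 1)*(r^3 + r^2 - 6*r) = (r + 1)*(r + 3)*(r^2 - 2*r) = r*(r + 1)*(r + 3)*(r - 2)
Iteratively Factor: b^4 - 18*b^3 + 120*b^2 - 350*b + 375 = (b - 3)*(b^3 - 15*b^2 + 75*b - 125) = (b - 5)*(b - 3)*(b^2 - 10*b + 25) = (b - 5)^2*(b - 3)*(b - 5)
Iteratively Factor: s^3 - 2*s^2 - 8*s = (s - 4)*(s^2 + 2*s) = (s - 4)*(s + 2)*(s)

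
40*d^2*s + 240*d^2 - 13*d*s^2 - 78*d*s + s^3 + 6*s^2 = (-8*d + s)*(-5*d + s)*(s + 6)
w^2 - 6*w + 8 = (w - 4)*(w - 2)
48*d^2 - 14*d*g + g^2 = (-8*d + g)*(-6*d + g)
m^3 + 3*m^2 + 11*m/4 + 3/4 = (m + 1/2)*(m + 1)*(m + 3/2)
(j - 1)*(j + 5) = j^2 + 4*j - 5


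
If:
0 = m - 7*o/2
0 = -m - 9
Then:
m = -9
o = -18/7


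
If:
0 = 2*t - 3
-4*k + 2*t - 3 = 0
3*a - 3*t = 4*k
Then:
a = 3/2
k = 0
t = 3/2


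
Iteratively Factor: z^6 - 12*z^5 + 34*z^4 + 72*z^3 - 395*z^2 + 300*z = (z - 1)*(z^5 - 11*z^4 + 23*z^3 + 95*z^2 - 300*z) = (z - 5)*(z - 1)*(z^4 - 6*z^3 - 7*z^2 + 60*z) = (z - 5)*(z - 4)*(z - 1)*(z^3 - 2*z^2 - 15*z) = z*(z - 5)*(z - 4)*(z - 1)*(z^2 - 2*z - 15) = z*(z - 5)*(z - 4)*(z - 1)*(z + 3)*(z - 5)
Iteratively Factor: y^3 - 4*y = (y)*(y^2 - 4) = y*(y + 2)*(y - 2)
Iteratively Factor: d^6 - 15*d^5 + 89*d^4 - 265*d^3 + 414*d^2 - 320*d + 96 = (d - 3)*(d^5 - 12*d^4 + 53*d^3 - 106*d^2 + 96*d - 32) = (d - 4)*(d - 3)*(d^4 - 8*d^3 + 21*d^2 - 22*d + 8) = (d - 4)*(d - 3)*(d - 1)*(d^3 - 7*d^2 + 14*d - 8) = (d - 4)^2*(d - 3)*(d - 1)*(d^2 - 3*d + 2) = (d - 4)^2*(d - 3)*(d - 2)*(d - 1)*(d - 1)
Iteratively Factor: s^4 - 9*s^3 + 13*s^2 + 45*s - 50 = (s - 1)*(s^3 - 8*s^2 + 5*s + 50) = (s - 5)*(s - 1)*(s^2 - 3*s - 10) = (s - 5)^2*(s - 1)*(s + 2)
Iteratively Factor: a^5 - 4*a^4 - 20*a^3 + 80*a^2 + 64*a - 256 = (a - 4)*(a^4 - 20*a^2 + 64) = (a - 4)*(a + 2)*(a^3 - 2*a^2 - 16*a + 32) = (a - 4)*(a + 2)*(a + 4)*(a^2 - 6*a + 8) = (a - 4)*(a - 2)*(a + 2)*(a + 4)*(a - 4)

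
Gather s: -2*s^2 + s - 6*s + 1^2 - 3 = -2*s^2 - 5*s - 2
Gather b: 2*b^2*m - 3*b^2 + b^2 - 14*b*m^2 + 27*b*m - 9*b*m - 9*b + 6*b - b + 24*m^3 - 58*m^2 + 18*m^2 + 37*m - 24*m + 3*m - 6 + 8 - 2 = b^2*(2*m - 2) + b*(-14*m^2 + 18*m - 4) + 24*m^3 - 40*m^2 + 16*m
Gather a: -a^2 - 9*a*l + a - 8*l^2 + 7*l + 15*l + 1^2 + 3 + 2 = -a^2 + a*(1 - 9*l) - 8*l^2 + 22*l + 6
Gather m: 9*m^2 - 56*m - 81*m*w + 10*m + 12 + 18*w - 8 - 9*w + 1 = 9*m^2 + m*(-81*w - 46) + 9*w + 5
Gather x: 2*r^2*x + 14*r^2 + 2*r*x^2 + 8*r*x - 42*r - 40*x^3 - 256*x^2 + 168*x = 14*r^2 - 42*r - 40*x^3 + x^2*(2*r - 256) + x*(2*r^2 + 8*r + 168)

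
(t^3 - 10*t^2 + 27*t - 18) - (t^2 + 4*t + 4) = t^3 - 11*t^2 + 23*t - 22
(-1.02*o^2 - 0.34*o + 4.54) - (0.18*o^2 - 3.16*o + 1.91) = -1.2*o^2 + 2.82*o + 2.63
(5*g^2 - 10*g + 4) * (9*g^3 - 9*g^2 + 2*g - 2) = 45*g^5 - 135*g^4 + 136*g^3 - 66*g^2 + 28*g - 8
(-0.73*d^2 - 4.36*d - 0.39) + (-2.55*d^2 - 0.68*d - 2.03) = -3.28*d^2 - 5.04*d - 2.42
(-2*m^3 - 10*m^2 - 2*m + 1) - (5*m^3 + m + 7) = -7*m^3 - 10*m^2 - 3*m - 6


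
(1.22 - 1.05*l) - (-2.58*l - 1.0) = 1.53*l + 2.22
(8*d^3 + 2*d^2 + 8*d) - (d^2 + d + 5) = 8*d^3 + d^2 + 7*d - 5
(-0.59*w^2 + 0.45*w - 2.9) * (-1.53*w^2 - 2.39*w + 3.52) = 0.9027*w^4 + 0.7216*w^3 + 1.2847*w^2 + 8.515*w - 10.208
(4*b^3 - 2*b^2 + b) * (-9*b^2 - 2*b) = -36*b^5 + 10*b^4 - 5*b^3 - 2*b^2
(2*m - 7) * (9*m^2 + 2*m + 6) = 18*m^3 - 59*m^2 - 2*m - 42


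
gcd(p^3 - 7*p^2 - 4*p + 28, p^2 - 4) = p^2 - 4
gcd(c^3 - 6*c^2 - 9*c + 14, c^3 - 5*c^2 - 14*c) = c^2 - 5*c - 14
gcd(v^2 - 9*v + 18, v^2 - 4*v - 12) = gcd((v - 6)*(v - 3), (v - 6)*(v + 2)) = v - 6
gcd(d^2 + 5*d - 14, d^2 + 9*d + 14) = d + 7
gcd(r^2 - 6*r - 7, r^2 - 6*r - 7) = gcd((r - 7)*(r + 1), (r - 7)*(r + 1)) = r^2 - 6*r - 7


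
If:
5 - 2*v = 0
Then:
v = 5/2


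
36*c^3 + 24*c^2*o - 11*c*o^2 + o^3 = (-6*c + o)^2*(c + o)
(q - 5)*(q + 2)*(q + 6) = q^3 + 3*q^2 - 28*q - 60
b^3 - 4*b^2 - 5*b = b*(b - 5)*(b + 1)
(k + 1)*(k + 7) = k^2 + 8*k + 7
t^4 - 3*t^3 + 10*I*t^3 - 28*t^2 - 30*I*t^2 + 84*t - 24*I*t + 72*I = (t - 3)*(t + 2*I)^2*(t + 6*I)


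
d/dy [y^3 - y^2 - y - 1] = 3*y^2 - 2*y - 1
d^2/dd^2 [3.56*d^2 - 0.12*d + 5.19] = 7.12000000000000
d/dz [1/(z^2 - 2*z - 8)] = 2*(1 - z)/(-z^2 + 2*z + 8)^2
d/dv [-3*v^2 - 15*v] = -6*v - 15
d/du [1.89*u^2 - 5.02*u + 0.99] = 3.78*u - 5.02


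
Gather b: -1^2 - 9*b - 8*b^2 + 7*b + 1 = -8*b^2 - 2*b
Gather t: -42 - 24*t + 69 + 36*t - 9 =12*t + 18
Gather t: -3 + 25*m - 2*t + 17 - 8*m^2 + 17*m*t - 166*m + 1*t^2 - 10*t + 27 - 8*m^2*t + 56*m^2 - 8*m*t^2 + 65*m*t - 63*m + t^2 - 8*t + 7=48*m^2 - 204*m + t^2*(2 - 8*m) + t*(-8*m^2 + 82*m - 20) + 48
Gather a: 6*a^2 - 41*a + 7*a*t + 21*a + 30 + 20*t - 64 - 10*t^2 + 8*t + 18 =6*a^2 + a*(7*t - 20) - 10*t^2 + 28*t - 16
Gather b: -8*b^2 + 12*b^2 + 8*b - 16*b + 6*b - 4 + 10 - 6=4*b^2 - 2*b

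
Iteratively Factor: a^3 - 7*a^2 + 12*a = (a - 3)*(a^2 - 4*a) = (a - 4)*(a - 3)*(a)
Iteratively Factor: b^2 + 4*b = (b + 4)*(b)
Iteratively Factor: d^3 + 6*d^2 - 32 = (d + 4)*(d^2 + 2*d - 8) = (d + 4)^2*(d - 2)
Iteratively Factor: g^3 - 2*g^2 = (g)*(g^2 - 2*g) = g^2*(g - 2)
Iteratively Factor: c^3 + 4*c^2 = (c)*(c^2 + 4*c) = c*(c + 4)*(c)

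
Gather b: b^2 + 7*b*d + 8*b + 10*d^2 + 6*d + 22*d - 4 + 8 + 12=b^2 + b*(7*d + 8) + 10*d^2 + 28*d + 16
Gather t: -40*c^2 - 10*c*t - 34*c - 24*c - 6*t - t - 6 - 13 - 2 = -40*c^2 - 58*c + t*(-10*c - 7) - 21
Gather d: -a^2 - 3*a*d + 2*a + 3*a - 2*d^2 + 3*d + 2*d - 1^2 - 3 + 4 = -a^2 + 5*a - 2*d^2 + d*(5 - 3*a)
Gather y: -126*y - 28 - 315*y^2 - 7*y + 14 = -315*y^2 - 133*y - 14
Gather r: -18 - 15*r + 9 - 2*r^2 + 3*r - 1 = -2*r^2 - 12*r - 10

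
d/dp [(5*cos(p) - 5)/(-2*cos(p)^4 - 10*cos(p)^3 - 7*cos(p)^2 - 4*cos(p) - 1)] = 20*(-6*cos(p)^4 - 12*cos(p)^3 + 23*cos(p)^2 + 14*cos(p) + 5)*sin(p)/(4*sin(p)^4 - 22*sin(p)^2 + 23*cos(p) + 5*cos(3*p) + 20)^2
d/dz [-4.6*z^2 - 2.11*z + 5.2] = -9.2*z - 2.11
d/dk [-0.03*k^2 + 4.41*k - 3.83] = 4.41 - 0.06*k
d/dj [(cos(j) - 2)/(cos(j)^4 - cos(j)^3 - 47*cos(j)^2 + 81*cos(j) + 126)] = (6*sin(j)^4 + 70*sin(j)^2 + 361*cos(j) - 5*cos(3*j) - 652)*sin(j)/(2*(cos(j) - 6)^2*(cos(j) - 3)^2*(cos(j) + 1)^2*(cos(j) + 7)^2)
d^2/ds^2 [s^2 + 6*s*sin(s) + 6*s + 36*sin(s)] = -6*s*sin(s) - 36*sin(s) + 12*cos(s) + 2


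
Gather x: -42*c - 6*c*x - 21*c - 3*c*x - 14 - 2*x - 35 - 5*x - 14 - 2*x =-63*c + x*(-9*c - 9) - 63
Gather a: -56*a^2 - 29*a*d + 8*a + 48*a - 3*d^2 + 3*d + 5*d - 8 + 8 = -56*a^2 + a*(56 - 29*d) - 3*d^2 + 8*d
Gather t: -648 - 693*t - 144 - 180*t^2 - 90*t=-180*t^2 - 783*t - 792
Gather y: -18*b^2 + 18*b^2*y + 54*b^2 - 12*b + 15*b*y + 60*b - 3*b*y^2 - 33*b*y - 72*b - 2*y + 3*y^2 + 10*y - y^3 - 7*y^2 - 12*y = 36*b^2 - 24*b - y^3 + y^2*(-3*b - 4) + y*(18*b^2 - 18*b - 4)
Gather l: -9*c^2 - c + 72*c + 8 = -9*c^2 + 71*c + 8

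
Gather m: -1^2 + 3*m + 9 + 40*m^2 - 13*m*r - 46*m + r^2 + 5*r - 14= 40*m^2 + m*(-13*r - 43) + r^2 + 5*r - 6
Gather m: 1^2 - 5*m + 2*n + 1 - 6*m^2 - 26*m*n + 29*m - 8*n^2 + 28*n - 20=-6*m^2 + m*(24 - 26*n) - 8*n^2 + 30*n - 18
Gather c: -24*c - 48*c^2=-48*c^2 - 24*c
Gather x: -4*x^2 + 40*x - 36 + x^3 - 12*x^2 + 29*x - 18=x^3 - 16*x^2 + 69*x - 54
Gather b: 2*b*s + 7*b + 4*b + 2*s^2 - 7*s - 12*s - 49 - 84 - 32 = b*(2*s + 11) + 2*s^2 - 19*s - 165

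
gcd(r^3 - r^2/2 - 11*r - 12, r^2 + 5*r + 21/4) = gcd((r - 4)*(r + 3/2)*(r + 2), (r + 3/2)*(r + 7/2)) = r + 3/2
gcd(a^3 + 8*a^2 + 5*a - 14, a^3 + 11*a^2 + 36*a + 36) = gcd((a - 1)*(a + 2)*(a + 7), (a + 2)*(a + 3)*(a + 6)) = a + 2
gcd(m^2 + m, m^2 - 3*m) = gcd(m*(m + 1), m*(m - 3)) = m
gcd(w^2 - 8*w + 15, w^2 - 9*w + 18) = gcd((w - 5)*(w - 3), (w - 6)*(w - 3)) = w - 3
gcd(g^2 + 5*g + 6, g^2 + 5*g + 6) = g^2 + 5*g + 6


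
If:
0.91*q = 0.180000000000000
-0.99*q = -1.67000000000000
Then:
No Solution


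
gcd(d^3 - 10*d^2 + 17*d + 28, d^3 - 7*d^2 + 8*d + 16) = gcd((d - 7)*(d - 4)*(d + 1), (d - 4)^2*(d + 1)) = d^2 - 3*d - 4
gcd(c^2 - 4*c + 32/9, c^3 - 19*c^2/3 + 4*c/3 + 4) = 1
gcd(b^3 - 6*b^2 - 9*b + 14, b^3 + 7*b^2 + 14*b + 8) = b + 2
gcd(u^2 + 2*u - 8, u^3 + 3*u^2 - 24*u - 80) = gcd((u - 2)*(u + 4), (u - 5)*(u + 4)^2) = u + 4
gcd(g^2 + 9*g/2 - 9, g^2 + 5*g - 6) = g + 6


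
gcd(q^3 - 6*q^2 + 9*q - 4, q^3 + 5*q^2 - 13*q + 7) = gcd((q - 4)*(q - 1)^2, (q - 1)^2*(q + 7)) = q^2 - 2*q + 1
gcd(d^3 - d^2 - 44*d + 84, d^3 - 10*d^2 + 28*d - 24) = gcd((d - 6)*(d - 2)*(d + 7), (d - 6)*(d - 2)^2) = d^2 - 8*d + 12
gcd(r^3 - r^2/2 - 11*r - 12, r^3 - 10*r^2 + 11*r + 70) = r + 2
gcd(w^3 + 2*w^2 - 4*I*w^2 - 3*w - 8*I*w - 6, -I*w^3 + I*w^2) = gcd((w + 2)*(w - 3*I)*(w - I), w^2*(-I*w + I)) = 1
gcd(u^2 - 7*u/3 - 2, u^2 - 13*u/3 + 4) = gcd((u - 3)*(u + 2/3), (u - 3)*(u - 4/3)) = u - 3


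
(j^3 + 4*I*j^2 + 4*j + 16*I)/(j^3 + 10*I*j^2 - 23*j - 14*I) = (j^2 + 2*I*j + 8)/(j^2 + 8*I*j - 7)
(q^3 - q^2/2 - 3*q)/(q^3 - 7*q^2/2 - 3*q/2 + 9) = q/(q - 3)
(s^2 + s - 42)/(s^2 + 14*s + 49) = (s - 6)/(s + 7)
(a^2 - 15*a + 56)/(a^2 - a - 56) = (a - 7)/(a + 7)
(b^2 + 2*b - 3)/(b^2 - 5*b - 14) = (-b^2 - 2*b + 3)/(-b^2 + 5*b + 14)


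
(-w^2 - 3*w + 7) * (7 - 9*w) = 9*w^3 + 20*w^2 - 84*w + 49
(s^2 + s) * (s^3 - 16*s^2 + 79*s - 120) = s^5 - 15*s^4 + 63*s^3 - 41*s^2 - 120*s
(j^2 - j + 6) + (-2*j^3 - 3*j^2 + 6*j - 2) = -2*j^3 - 2*j^2 + 5*j + 4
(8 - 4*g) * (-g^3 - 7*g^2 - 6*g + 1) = 4*g^4 + 20*g^3 - 32*g^2 - 52*g + 8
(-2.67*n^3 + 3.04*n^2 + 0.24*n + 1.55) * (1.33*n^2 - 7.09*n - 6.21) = -3.5511*n^5 + 22.9735*n^4 - 4.6537*n^3 - 18.5185*n^2 - 12.4799*n - 9.6255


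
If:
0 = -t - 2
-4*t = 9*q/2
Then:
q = 16/9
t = -2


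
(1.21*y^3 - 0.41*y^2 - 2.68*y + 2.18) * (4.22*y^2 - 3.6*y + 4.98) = 5.1062*y^5 - 6.0862*y^4 - 3.8078*y^3 + 16.8058*y^2 - 21.1944*y + 10.8564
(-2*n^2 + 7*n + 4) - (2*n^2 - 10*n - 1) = -4*n^2 + 17*n + 5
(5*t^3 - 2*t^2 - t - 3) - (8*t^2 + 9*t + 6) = 5*t^3 - 10*t^2 - 10*t - 9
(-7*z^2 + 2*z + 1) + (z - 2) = -7*z^2 + 3*z - 1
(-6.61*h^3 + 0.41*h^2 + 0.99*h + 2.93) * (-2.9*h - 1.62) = 19.169*h^4 + 9.5192*h^3 - 3.5352*h^2 - 10.1008*h - 4.7466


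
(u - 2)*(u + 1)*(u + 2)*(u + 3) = u^4 + 4*u^3 - u^2 - 16*u - 12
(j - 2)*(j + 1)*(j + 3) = j^3 + 2*j^2 - 5*j - 6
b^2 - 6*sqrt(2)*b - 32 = (b - 8*sqrt(2))*(b + 2*sqrt(2))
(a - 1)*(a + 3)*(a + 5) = a^3 + 7*a^2 + 7*a - 15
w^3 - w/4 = w*(w - 1/2)*(w + 1/2)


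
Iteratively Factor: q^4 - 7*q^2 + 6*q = (q)*(q^3 - 7*q + 6) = q*(q - 1)*(q^2 + q - 6) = q*(q - 2)*(q - 1)*(q + 3)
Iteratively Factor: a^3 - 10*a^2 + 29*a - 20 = (a - 5)*(a^2 - 5*a + 4) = (a - 5)*(a - 4)*(a - 1)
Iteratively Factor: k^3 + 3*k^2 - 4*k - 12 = (k + 3)*(k^2 - 4) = (k + 2)*(k + 3)*(k - 2)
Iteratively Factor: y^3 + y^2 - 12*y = (y + 4)*(y^2 - 3*y) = y*(y + 4)*(y - 3)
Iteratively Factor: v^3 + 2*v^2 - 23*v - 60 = (v + 3)*(v^2 - v - 20) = (v + 3)*(v + 4)*(v - 5)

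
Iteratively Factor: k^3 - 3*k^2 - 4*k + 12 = (k - 3)*(k^2 - 4) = (k - 3)*(k - 2)*(k + 2)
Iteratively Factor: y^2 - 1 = (y + 1)*(y - 1)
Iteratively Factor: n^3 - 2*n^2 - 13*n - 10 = (n + 2)*(n^2 - 4*n - 5) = (n - 5)*(n + 2)*(n + 1)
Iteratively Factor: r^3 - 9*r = (r - 3)*(r^2 + 3*r) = (r - 3)*(r + 3)*(r)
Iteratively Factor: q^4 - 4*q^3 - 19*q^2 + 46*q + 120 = (q - 5)*(q^3 + q^2 - 14*q - 24) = (q - 5)*(q - 4)*(q^2 + 5*q + 6) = (q - 5)*(q - 4)*(q + 2)*(q + 3)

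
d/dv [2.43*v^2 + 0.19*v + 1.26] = 4.86*v + 0.19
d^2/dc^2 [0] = 0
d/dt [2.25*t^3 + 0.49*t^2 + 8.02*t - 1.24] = 6.75*t^2 + 0.98*t + 8.02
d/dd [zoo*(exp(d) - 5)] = zoo*exp(d)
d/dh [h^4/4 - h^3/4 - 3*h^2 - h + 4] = h^3 - 3*h^2/4 - 6*h - 1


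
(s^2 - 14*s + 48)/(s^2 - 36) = (s - 8)/(s + 6)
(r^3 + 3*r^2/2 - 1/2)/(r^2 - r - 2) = (2*r^2 + r - 1)/(2*(r - 2))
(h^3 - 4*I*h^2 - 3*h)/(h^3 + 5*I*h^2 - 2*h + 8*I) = h*(h - 3*I)/(h^2 + 6*I*h - 8)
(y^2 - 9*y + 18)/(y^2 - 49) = (y^2 - 9*y + 18)/(y^2 - 49)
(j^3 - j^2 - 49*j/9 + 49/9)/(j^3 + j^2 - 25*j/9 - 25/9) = (9*j^3 - 9*j^2 - 49*j + 49)/(9*j^3 + 9*j^2 - 25*j - 25)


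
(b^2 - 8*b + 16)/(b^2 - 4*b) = (b - 4)/b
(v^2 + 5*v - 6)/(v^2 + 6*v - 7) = (v + 6)/(v + 7)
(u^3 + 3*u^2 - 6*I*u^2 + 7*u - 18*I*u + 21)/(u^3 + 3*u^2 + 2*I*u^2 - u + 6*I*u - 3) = (u - 7*I)/(u + I)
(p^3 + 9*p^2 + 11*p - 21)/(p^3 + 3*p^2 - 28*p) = (p^2 + 2*p - 3)/(p*(p - 4))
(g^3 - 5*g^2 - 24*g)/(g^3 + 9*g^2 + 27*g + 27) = g*(g - 8)/(g^2 + 6*g + 9)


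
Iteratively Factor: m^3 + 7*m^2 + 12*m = (m)*(m^2 + 7*m + 12) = m*(m + 4)*(m + 3)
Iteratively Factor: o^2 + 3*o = (o)*(o + 3)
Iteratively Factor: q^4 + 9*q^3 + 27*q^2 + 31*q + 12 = (q + 3)*(q^3 + 6*q^2 + 9*q + 4) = (q + 1)*(q + 3)*(q^2 + 5*q + 4) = (q + 1)*(q + 3)*(q + 4)*(q + 1)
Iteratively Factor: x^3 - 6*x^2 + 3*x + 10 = (x - 5)*(x^2 - x - 2) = (x - 5)*(x - 2)*(x + 1)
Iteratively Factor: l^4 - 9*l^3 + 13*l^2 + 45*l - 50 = (l - 5)*(l^3 - 4*l^2 - 7*l + 10) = (l - 5)*(l - 1)*(l^2 - 3*l - 10) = (l - 5)^2*(l - 1)*(l + 2)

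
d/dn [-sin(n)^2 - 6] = -sin(2*n)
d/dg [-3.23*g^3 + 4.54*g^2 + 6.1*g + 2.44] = -9.69*g^2 + 9.08*g + 6.1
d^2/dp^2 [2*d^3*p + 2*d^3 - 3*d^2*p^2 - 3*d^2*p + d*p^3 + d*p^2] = 2*d*(-3*d + 3*p + 1)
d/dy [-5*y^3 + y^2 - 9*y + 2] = -15*y^2 + 2*y - 9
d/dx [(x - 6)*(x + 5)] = 2*x - 1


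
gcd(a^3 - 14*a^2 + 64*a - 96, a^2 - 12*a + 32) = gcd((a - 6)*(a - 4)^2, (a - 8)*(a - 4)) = a - 4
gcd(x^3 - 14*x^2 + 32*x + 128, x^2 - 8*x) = x - 8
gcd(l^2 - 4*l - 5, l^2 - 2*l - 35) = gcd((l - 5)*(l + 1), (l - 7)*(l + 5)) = 1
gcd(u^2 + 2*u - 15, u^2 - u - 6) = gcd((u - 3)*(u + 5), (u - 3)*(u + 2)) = u - 3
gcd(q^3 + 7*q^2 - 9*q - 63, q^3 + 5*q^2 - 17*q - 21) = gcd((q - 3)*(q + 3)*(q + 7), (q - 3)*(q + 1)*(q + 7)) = q^2 + 4*q - 21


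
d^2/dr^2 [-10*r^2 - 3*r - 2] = -20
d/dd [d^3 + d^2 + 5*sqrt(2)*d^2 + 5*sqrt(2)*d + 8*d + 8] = 3*d^2 + 2*d + 10*sqrt(2)*d + 5*sqrt(2) + 8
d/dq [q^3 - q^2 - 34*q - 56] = 3*q^2 - 2*q - 34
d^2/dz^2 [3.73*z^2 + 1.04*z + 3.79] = 7.46000000000000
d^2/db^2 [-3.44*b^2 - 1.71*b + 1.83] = -6.88000000000000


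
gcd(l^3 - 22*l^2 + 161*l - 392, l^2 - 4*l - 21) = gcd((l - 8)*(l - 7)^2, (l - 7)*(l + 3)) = l - 7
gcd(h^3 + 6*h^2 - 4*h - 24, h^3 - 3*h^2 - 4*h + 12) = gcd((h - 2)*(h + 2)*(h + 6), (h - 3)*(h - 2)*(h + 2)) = h^2 - 4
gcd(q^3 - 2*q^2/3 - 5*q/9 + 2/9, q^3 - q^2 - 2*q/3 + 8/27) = q^2 + q/3 - 2/9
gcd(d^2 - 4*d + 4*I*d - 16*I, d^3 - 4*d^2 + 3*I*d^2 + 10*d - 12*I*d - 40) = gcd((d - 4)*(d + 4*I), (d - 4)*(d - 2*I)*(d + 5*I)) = d - 4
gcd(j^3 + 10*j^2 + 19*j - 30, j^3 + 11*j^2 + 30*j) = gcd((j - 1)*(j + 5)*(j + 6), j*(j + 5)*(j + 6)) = j^2 + 11*j + 30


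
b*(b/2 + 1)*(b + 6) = b^3/2 + 4*b^2 + 6*b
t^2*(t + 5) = t^3 + 5*t^2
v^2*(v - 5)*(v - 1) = v^4 - 6*v^3 + 5*v^2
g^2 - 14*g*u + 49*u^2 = (g - 7*u)^2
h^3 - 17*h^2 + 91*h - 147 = (h - 7)^2*(h - 3)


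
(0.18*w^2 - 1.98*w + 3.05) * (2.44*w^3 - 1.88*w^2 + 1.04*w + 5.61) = 0.4392*w^5 - 5.1696*w^4 + 11.3516*w^3 - 6.7834*w^2 - 7.9358*w + 17.1105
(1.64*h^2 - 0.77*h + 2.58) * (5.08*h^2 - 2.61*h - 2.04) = 8.3312*h^4 - 8.192*h^3 + 11.7705*h^2 - 5.163*h - 5.2632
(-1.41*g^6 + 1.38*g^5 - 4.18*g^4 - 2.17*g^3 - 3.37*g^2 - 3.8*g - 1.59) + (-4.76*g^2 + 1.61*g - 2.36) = -1.41*g^6 + 1.38*g^5 - 4.18*g^4 - 2.17*g^3 - 8.13*g^2 - 2.19*g - 3.95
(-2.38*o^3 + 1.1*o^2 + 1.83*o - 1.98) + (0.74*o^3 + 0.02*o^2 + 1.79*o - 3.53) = -1.64*o^3 + 1.12*o^2 + 3.62*o - 5.51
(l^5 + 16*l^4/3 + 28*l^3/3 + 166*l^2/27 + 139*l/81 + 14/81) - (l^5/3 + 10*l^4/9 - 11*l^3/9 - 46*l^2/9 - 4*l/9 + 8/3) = 2*l^5/3 + 38*l^4/9 + 95*l^3/9 + 304*l^2/27 + 175*l/81 - 202/81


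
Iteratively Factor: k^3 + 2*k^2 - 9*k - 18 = (k + 2)*(k^2 - 9) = (k - 3)*(k + 2)*(k + 3)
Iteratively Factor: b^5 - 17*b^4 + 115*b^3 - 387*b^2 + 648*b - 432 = (b - 4)*(b^4 - 13*b^3 + 63*b^2 - 135*b + 108) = (b - 4)^2*(b^3 - 9*b^2 + 27*b - 27) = (b - 4)^2*(b - 3)*(b^2 - 6*b + 9) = (b - 4)^2*(b - 3)^2*(b - 3)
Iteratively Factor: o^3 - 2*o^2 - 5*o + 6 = (o - 3)*(o^2 + o - 2) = (o - 3)*(o - 1)*(o + 2)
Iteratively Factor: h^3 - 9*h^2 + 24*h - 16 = (h - 4)*(h^2 - 5*h + 4) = (h - 4)*(h - 1)*(h - 4)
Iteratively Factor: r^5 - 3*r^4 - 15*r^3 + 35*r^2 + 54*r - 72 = (r + 3)*(r^4 - 6*r^3 + 3*r^2 + 26*r - 24) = (r - 4)*(r + 3)*(r^3 - 2*r^2 - 5*r + 6) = (r - 4)*(r - 3)*(r + 3)*(r^2 + r - 2) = (r - 4)*(r - 3)*(r + 2)*(r + 3)*(r - 1)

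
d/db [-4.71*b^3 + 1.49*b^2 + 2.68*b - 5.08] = -14.13*b^2 + 2.98*b + 2.68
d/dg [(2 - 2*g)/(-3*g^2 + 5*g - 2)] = -6/(9*g^2 - 12*g + 4)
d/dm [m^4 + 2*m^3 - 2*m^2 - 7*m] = 4*m^3 + 6*m^2 - 4*m - 7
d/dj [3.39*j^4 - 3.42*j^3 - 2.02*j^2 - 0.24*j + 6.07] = 13.56*j^3 - 10.26*j^2 - 4.04*j - 0.24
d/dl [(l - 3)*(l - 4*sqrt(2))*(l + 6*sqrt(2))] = 3*l^2 - 6*l + 4*sqrt(2)*l - 48 - 6*sqrt(2)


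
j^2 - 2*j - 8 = (j - 4)*(j + 2)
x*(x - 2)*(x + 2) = x^3 - 4*x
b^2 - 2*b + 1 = (b - 1)^2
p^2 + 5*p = p*(p + 5)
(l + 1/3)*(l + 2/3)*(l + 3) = l^3 + 4*l^2 + 29*l/9 + 2/3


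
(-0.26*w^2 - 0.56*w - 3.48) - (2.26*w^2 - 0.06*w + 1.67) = -2.52*w^2 - 0.5*w - 5.15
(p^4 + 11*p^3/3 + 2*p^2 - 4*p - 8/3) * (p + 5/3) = p^5 + 16*p^4/3 + 73*p^3/9 - 2*p^2/3 - 28*p/3 - 40/9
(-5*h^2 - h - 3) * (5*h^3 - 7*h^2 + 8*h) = -25*h^5 + 30*h^4 - 48*h^3 + 13*h^2 - 24*h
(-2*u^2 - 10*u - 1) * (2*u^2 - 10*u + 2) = -4*u^4 + 94*u^2 - 10*u - 2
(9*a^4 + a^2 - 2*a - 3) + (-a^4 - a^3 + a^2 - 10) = 8*a^4 - a^3 + 2*a^2 - 2*a - 13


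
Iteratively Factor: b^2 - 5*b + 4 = (b - 1)*(b - 4)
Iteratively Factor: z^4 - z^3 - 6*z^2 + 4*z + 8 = (z + 2)*(z^3 - 3*z^2 + 4) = (z - 2)*(z + 2)*(z^2 - z - 2) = (z - 2)*(z + 1)*(z + 2)*(z - 2)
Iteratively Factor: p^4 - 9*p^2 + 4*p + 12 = (p - 2)*(p^3 + 2*p^2 - 5*p - 6) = (p - 2)*(p + 3)*(p^2 - p - 2) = (p - 2)^2*(p + 3)*(p + 1)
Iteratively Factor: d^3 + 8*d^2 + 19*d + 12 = (d + 4)*(d^2 + 4*d + 3) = (d + 1)*(d + 4)*(d + 3)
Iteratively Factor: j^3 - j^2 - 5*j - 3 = (j + 1)*(j^2 - 2*j - 3) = (j + 1)^2*(j - 3)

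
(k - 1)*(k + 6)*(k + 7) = k^3 + 12*k^2 + 29*k - 42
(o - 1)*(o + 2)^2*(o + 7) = o^4 + 10*o^3 + 21*o^2 - 4*o - 28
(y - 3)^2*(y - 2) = y^3 - 8*y^2 + 21*y - 18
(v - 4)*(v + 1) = v^2 - 3*v - 4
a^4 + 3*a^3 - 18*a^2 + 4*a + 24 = (a - 2)^2*(a + 1)*(a + 6)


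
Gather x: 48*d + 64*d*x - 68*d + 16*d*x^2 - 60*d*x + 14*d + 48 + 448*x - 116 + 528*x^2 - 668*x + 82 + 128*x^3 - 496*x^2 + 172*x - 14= -6*d + 128*x^3 + x^2*(16*d + 32) + x*(4*d - 48)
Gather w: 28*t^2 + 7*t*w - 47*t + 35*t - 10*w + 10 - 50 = 28*t^2 - 12*t + w*(7*t - 10) - 40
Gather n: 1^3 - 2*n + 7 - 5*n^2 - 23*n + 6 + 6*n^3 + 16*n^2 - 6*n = 6*n^3 + 11*n^2 - 31*n + 14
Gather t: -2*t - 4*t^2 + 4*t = -4*t^2 + 2*t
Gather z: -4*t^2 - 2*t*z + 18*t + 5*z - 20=-4*t^2 + 18*t + z*(5 - 2*t) - 20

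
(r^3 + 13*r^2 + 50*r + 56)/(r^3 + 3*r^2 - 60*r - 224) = (r + 2)/(r - 8)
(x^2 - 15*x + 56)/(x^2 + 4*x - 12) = (x^2 - 15*x + 56)/(x^2 + 4*x - 12)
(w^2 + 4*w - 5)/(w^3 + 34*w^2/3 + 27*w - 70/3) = 3*(w - 1)/(3*w^2 + 19*w - 14)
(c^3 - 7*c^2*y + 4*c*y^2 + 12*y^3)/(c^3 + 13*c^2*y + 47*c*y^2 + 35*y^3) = (c^2 - 8*c*y + 12*y^2)/(c^2 + 12*c*y + 35*y^2)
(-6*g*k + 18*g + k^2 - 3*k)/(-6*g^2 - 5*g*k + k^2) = (k - 3)/(g + k)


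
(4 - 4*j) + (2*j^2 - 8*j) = 2*j^2 - 12*j + 4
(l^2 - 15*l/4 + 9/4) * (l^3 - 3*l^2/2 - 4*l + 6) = l^5 - 21*l^4/4 + 31*l^3/8 + 141*l^2/8 - 63*l/2 + 27/2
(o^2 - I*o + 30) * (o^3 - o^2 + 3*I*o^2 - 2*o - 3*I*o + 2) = o^5 - o^4 + 2*I*o^4 + 31*o^3 - 2*I*o^3 - 31*o^2 + 92*I*o^2 - 60*o - 92*I*o + 60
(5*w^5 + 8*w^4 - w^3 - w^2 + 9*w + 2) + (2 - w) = 5*w^5 + 8*w^4 - w^3 - w^2 + 8*w + 4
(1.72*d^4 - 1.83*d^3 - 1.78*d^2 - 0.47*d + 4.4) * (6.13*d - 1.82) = 10.5436*d^5 - 14.3483*d^4 - 7.5808*d^3 + 0.3585*d^2 + 27.8274*d - 8.008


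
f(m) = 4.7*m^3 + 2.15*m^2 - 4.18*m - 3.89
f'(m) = 14.1*m^2 + 4.3*m - 4.18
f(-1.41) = -6.90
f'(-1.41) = 17.79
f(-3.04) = -103.36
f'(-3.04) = 113.05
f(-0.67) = -1.54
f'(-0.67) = -0.73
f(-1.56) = -9.98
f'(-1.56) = 23.43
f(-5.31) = -624.76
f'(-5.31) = 370.55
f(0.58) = -4.67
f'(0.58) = 3.06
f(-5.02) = -523.30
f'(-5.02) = 329.56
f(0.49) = -4.87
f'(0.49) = 1.31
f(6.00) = 1063.63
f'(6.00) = 529.22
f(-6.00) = -916.61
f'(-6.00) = 477.62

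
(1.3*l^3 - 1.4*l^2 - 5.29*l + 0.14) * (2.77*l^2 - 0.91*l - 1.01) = 3.601*l^5 - 5.061*l^4 - 14.6923*l^3 + 6.6157*l^2 + 5.2155*l - 0.1414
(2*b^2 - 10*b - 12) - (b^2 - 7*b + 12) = b^2 - 3*b - 24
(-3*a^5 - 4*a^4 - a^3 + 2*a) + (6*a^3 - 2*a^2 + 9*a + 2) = -3*a^5 - 4*a^4 + 5*a^3 - 2*a^2 + 11*a + 2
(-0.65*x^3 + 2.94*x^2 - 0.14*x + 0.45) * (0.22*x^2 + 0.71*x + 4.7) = -0.143*x^5 + 0.1853*x^4 - 0.998400000000001*x^3 + 13.8176*x^2 - 0.3385*x + 2.115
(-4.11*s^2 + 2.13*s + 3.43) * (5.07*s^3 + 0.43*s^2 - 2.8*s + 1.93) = -20.8377*s^5 + 9.0318*s^4 + 29.814*s^3 - 12.4214*s^2 - 5.4931*s + 6.6199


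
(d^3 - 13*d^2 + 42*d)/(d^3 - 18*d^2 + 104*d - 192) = d*(d - 7)/(d^2 - 12*d + 32)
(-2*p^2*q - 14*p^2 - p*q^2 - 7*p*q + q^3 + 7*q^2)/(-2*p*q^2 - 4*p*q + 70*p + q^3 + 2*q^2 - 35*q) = (p + q)/(q - 5)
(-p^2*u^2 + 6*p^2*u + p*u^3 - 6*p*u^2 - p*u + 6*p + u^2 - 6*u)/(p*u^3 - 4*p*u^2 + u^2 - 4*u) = (-p*u + 6*p + u^2 - 6*u)/(u*(u - 4))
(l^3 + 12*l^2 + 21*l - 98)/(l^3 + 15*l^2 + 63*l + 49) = (l - 2)/(l + 1)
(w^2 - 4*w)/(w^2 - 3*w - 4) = w/(w + 1)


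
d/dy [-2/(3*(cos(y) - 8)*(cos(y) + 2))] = 4*(3 - cos(y))*sin(y)/(3*(cos(y) - 8)^2*(cos(y) + 2)^2)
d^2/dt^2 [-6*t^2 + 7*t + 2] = -12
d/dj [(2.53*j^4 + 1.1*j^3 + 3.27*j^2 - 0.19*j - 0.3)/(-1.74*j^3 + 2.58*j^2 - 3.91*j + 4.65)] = (-4.4022*j^6 + 13.0548*j^5 - 21.1491*j^4 + 37.7948*j^3 + 1.4835*j^2 + 31.959*j - 2.0565)/(3.0276*j^6 - 8.9784*j^5 + 20.2632*j^4 - 36.3576*j^3 + 39.2821*j^2 - 36.363*j + 21.6225)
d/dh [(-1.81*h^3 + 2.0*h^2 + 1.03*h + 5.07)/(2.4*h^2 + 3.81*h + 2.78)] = (-4.344*h^4 - 13.7922*h^3 - 9.9474*h^2 - 13.216*h - 16.4533)/(5.76*h^4 + 18.288*h^3 + 27.8601*h^2 + 21.1836*h + 7.7284)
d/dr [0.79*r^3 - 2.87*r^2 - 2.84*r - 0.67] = 2.37*r^2 - 5.74*r - 2.84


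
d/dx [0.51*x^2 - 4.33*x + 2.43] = 1.02*x - 4.33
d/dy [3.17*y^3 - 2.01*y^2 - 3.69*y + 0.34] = 9.51*y^2 - 4.02*y - 3.69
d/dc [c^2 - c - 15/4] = 2*c - 1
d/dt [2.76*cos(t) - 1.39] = -2.76*sin(t)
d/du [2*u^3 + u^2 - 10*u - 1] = 6*u^2 + 2*u - 10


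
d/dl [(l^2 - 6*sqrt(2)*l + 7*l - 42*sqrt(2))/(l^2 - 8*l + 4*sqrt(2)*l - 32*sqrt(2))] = 5*(-3*l^2 + 2*sqrt(2)*l^2 + 4*sqrt(2)*l - 112*sqrt(2) + 144)/(l^4 - 16*l^3 + 8*sqrt(2)*l^3 - 128*sqrt(2)*l^2 + 96*l^2 - 512*l + 512*sqrt(2)*l + 2048)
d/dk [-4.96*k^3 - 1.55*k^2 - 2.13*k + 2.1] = -14.88*k^2 - 3.1*k - 2.13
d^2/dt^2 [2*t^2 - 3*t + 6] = 4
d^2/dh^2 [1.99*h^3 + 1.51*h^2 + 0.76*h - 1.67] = 11.94*h + 3.02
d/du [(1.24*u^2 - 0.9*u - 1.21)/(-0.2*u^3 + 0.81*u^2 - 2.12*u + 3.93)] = (0.248*u^4 - 0.36*u^3 - 2.6258*u^2 + 11.7066*u - 6.1022)/(0.04*u^6 - 0.324*u^5 + 1.5041*u^4 - 5.0064*u^3 + 10.861*u^2 - 16.6632*u + 15.4449)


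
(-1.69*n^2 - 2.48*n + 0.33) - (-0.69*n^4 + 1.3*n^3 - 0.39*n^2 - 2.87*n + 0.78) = 0.69*n^4 - 1.3*n^3 - 1.3*n^2 + 0.39*n - 0.45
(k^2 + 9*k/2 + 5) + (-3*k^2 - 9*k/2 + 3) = 8 - 2*k^2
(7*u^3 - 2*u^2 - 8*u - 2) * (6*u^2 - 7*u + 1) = 42*u^5 - 61*u^4 - 27*u^3 + 42*u^2 + 6*u - 2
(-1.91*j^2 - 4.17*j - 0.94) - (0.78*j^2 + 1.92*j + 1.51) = -2.69*j^2 - 6.09*j - 2.45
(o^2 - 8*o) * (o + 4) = o^3 - 4*o^2 - 32*o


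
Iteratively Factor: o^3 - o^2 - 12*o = (o)*(o^2 - o - 12) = o*(o - 4)*(o + 3)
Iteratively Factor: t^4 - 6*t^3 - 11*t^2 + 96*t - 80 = (t - 1)*(t^3 - 5*t^2 - 16*t + 80) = (t - 1)*(t + 4)*(t^2 - 9*t + 20) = (t - 5)*(t - 1)*(t + 4)*(t - 4)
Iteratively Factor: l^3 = (l)*(l^2) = l^2*(l)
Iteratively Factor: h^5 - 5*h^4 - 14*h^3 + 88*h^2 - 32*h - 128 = (h - 4)*(h^4 - h^3 - 18*h^2 + 16*h + 32) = (h - 4)*(h + 4)*(h^3 - 5*h^2 + 2*h + 8) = (h - 4)*(h + 1)*(h + 4)*(h^2 - 6*h + 8) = (h - 4)*(h - 2)*(h + 1)*(h + 4)*(h - 4)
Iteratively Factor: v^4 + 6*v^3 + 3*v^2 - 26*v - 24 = (v - 2)*(v^3 + 8*v^2 + 19*v + 12) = (v - 2)*(v + 3)*(v^2 + 5*v + 4) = (v - 2)*(v + 1)*(v + 3)*(v + 4)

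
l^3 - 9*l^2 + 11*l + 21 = (l - 7)*(l - 3)*(l + 1)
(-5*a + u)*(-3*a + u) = 15*a^2 - 8*a*u + u^2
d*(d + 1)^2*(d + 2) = d^4 + 4*d^3 + 5*d^2 + 2*d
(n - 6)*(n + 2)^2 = n^3 - 2*n^2 - 20*n - 24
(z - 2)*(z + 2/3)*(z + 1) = z^3 - z^2/3 - 8*z/3 - 4/3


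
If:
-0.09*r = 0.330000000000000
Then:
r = -3.67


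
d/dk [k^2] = 2*k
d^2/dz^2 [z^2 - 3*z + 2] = 2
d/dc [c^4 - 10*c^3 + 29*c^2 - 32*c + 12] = 4*c^3 - 30*c^2 + 58*c - 32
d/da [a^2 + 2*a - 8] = 2*a + 2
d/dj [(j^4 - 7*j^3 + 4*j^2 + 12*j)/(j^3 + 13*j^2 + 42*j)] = (j^4 + 26*j^3 + 31*j^2 - 612*j + 12)/(j^4 + 26*j^3 + 253*j^2 + 1092*j + 1764)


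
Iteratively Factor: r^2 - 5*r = (r)*(r - 5)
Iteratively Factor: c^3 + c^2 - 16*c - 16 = (c - 4)*(c^2 + 5*c + 4) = (c - 4)*(c + 1)*(c + 4)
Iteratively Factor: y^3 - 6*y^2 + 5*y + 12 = (y + 1)*(y^2 - 7*y + 12) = (y - 3)*(y + 1)*(y - 4)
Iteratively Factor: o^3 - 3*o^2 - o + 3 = (o - 1)*(o^2 - 2*o - 3) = (o - 3)*(o - 1)*(o + 1)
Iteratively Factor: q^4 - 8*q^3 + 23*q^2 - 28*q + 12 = (q - 1)*(q^3 - 7*q^2 + 16*q - 12) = (q - 3)*(q - 1)*(q^2 - 4*q + 4) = (q - 3)*(q - 2)*(q - 1)*(q - 2)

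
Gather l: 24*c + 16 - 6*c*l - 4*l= 24*c + l*(-6*c - 4) + 16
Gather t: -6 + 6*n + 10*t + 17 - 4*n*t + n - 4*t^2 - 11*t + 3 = 7*n - 4*t^2 + t*(-4*n - 1) + 14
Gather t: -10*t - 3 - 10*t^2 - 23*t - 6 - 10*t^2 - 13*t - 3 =-20*t^2 - 46*t - 12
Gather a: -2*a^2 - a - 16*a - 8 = -2*a^2 - 17*a - 8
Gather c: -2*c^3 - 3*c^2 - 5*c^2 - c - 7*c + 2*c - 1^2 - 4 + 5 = -2*c^3 - 8*c^2 - 6*c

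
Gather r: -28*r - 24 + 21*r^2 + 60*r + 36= 21*r^2 + 32*r + 12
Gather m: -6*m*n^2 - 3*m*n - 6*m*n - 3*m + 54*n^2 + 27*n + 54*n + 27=m*(-6*n^2 - 9*n - 3) + 54*n^2 + 81*n + 27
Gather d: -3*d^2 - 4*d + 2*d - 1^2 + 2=-3*d^2 - 2*d + 1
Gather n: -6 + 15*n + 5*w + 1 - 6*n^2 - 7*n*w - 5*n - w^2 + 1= -6*n^2 + n*(10 - 7*w) - w^2 + 5*w - 4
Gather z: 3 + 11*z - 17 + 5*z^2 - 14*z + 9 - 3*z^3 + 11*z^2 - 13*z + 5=-3*z^3 + 16*z^2 - 16*z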